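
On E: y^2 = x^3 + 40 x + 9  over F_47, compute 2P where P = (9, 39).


Doubling: s = (3 x1^2 + a) / (2 y1)
s = (3*9^2 + 40) / (2*39) mod 47 = 44
x3 = s^2 - 2 x1 mod 47 = 44^2 - 2*9 = 38
y3 = s (x1 - x3) - y1 mod 47 = 44 * (9 - 38) - 39 = 1

2P = (38, 1)


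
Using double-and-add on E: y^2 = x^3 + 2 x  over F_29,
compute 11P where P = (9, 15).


k = 11 = 1011_2 (binary, LSB first: 1101)
Double-and-add from P = (9, 15):
  bit 0 = 1: acc = O + (9, 15) = (9, 15)
  bit 1 = 1: acc = (9, 15) + (6, 24) = (23, 27)
  bit 2 = 0: acc unchanged = (23, 27)
  bit 3 = 1: acc = (23, 27) + (20, 6) = (6, 5)

11P = (6, 5)


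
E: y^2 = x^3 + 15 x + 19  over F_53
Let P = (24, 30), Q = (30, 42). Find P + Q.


P != Q, so use the chord formula.
s = (y2 - y1) / (x2 - x1) = (12) / (6) mod 53 = 2
x3 = s^2 - x1 - x2 mod 53 = 2^2 - 24 - 30 = 3
y3 = s (x1 - x3) - y1 mod 53 = 2 * (24 - 3) - 30 = 12

P + Q = (3, 12)


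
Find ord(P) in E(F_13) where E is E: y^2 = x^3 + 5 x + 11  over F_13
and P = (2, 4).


Compute successive multiples of P until we hit O:
  1P = (2, 4)
  2P = (6, 7)
  3P = (8, 11)
  4P = (4, 11)
  5P = (3, 12)
  6P = (7, 8)
  7P = (1, 2)
  8P = (1, 11)
  ... (continuing to 15P)
  15P = O

ord(P) = 15


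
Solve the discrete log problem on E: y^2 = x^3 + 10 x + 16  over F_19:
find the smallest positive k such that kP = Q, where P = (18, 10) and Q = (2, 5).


Enumerate multiples of P until we hit Q = (2, 5):
  1P = (18, 10)
  2P = (0, 15)
  3P = (7, 7)
  4P = (17, 11)
  5P = (4, 14)
  6P = (6, 11)
  7P = (2, 14)
  8P = (5, 1)
  9P = (3, 15)
  10P = (15, 8)
  11P = (16, 4)
  12P = (13, 5)
  13P = (8, 0)
  14P = (13, 14)
  15P = (16, 15)
  16P = (15, 11)
  17P = (3, 4)
  18P = (5, 18)
  19P = (2, 5)
Match found at i = 19.

k = 19


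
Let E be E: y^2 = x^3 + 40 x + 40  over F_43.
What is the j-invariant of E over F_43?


Delta = -16(4 a^3 + 27 b^2) mod 43 = 33
-1728 * (4 a)^3 = -1728 * (4*40)^3 mod 43 = 21
j = 21 * 33^(-1) mod 43 = 28

j = 28 (mod 43)


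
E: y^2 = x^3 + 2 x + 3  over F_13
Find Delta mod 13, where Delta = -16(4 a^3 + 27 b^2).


4 a^3 + 27 b^2 = 4*2^3 + 27*3^2 = 32 + 243 = 275
Delta = -16 * (275) = -4400
Delta mod 13 = 7

Delta = 7 (mod 13)


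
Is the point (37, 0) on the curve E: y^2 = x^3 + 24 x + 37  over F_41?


Check whether y^2 = x^3 + 24 x + 37 (mod 41) for (x, y) = (37, 0).
LHS: y^2 = 0^2 mod 41 = 0
RHS: x^3 + 24 x + 37 = 37^3 + 24*37 + 37 mod 41 = 0
LHS = RHS

Yes, on the curve


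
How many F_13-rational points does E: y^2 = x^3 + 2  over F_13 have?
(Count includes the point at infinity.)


For each x in F_13, count y with y^2 = x^3 + 0 x + 2 mod 13:
  x = 1: RHS = 3, y in [4, 9]  -> 2 point(s)
  x = 2: RHS = 10, y in [6, 7]  -> 2 point(s)
  x = 3: RHS = 3, y in [4, 9]  -> 2 point(s)
  x = 4: RHS = 1, y in [1, 12]  -> 2 point(s)
  x = 5: RHS = 10, y in [6, 7]  -> 2 point(s)
  x = 6: RHS = 10, y in [6, 7]  -> 2 point(s)
  x = 9: RHS = 3, y in [4, 9]  -> 2 point(s)
  x = 10: RHS = 1, y in [1, 12]  -> 2 point(s)
  x = 12: RHS = 1, y in [1, 12]  -> 2 point(s)
Affine points: 18. Add the point at infinity: total = 19.

#E(F_13) = 19


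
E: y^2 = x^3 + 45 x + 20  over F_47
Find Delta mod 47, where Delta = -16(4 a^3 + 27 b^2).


4 a^3 + 27 b^2 = 4*45^3 + 27*20^2 = 364500 + 10800 = 375300
Delta = -16 * (375300) = -6004800
Delta mod 47 = 14

Delta = 14 (mod 47)


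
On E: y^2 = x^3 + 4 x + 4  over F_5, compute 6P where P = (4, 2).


k = 6 = 110_2 (binary, LSB first: 011)
Double-and-add from P = (4, 2):
  bit 0 = 0: acc unchanged = O
  bit 1 = 1: acc = O + (1, 2) = (1, 2)
  bit 2 = 1: acc = (1, 2) + (2, 0) = (1, 3)

6P = (1, 3)


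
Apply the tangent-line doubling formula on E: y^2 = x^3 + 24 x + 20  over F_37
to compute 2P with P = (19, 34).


Doubling: s = (3 x1^2 + a) / (2 y1)
s = (3*19^2 + 24) / (2*34) mod 37 = 19
x3 = s^2 - 2 x1 mod 37 = 19^2 - 2*19 = 27
y3 = s (x1 - x3) - y1 mod 37 = 19 * (19 - 27) - 34 = 36

2P = (27, 36)


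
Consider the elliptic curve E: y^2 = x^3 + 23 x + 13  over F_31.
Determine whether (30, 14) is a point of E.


Check whether y^2 = x^3 + 23 x + 13 (mod 31) for (x, y) = (30, 14).
LHS: y^2 = 14^2 mod 31 = 10
RHS: x^3 + 23 x + 13 = 30^3 + 23*30 + 13 mod 31 = 20
LHS != RHS

No, not on the curve


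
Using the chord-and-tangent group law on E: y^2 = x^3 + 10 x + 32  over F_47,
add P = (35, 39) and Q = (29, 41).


P != Q, so use the chord formula.
s = (y2 - y1) / (x2 - x1) = (2) / (41) mod 47 = 31
x3 = s^2 - x1 - x2 mod 47 = 31^2 - 35 - 29 = 4
y3 = s (x1 - x3) - y1 mod 47 = 31 * (35 - 4) - 39 = 29

P + Q = (4, 29)


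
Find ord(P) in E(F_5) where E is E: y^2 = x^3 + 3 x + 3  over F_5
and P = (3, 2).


Compute successive multiples of P until we hit O:
  1P = (3, 2)
  2P = (4, 3)
  3P = (4, 2)
  4P = (3, 3)
  5P = O

ord(P) = 5


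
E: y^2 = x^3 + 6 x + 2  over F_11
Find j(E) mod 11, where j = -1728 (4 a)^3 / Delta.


Delta = -16(4 a^3 + 27 b^2) mod 11 = 2
-1728 * (4 a)^3 = -1728 * (4*6)^3 mod 11 = 3
j = 3 * 2^(-1) mod 11 = 7

j = 7 (mod 11)


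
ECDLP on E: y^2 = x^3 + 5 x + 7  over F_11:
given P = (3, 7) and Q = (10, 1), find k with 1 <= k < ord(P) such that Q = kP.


Enumerate multiples of P until we hit Q = (10, 1):
  1P = (3, 7)
  2P = (10, 10)
  3P = (2, 6)
  4P = (7, 0)
  5P = (2, 5)
  6P = (10, 1)
Match found at i = 6.

k = 6


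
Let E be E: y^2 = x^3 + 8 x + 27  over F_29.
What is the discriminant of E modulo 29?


4 a^3 + 27 b^2 = 4*8^3 + 27*27^2 = 2048 + 19683 = 21731
Delta = -16 * (21731) = -347696
Delta mod 29 = 14

Delta = 14 (mod 29)


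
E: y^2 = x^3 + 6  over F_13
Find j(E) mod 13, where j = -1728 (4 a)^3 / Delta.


Delta = -16(4 a^3 + 27 b^2) mod 13 = 9
-1728 * (4 a)^3 = -1728 * (4*0)^3 mod 13 = 0
j = 0 * 9^(-1) mod 13 = 0

j = 0 (mod 13)


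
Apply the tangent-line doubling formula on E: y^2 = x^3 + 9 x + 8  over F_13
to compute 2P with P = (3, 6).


Doubling: s = (3 x1^2 + a) / (2 y1)
s = (3*3^2 + 9) / (2*6) mod 13 = 3
x3 = s^2 - 2 x1 mod 13 = 3^2 - 2*3 = 3
y3 = s (x1 - x3) - y1 mod 13 = 3 * (3 - 3) - 6 = 7

2P = (3, 7)


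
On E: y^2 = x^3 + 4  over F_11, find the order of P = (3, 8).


Compute successive multiples of P until we hit O:
  1P = (3, 8)
  2P = (6, 0)
  3P = (3, 3)
  4P = O

ord(P) = 4


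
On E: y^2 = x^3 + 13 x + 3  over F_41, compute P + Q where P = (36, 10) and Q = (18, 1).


P != Q, so use the chord formula.
s = (y2 - y1) / (x2 - x1) = (32) / (23) mod 41 = 21
x3 = s^2 - x1 - x2 mod 41 = 21^2 - 36 - 18 = 18
y3 = s (x1 - x3) - y1 mod 41 = 21 * (36 - 18) - 10 = 40

P + Q = (18, 40)


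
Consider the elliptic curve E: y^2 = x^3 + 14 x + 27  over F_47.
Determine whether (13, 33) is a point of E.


Check whether y^2 = x^3 + 14 x + 27 (mod 47) for (x, y) = (13, 33).
LHS: y^2 = 33^2 mod 47 = 8
RHS: x^3 + 14 x + 27 = 13^3 + 14*13 + 27 mod 47 = 9
LHS != RHS

No, not on the curve


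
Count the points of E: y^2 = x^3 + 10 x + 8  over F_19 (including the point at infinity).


For each x in F_19, count y with y^2 = x^3 + 10 x + 8 mod 19:
  x = 1: RHS = 0, y in [0]  -> 1 point(s)
  x = 2: RHS = 17, y in [6, 13]  -> 2 point(s)
  x = 4: RHS = 17, y in [6, 13]  -> 2 point(s)
  x = 8: RHS = 11, y in [7, 12]  -> 2 point(s)
  x = 10: RHS = 6, y in [5, 14]  -> 2 point(s)
  x = 11: RHS = 5, y in [9, 10]  -> 2 point(s)
  x = 13: RHS = 17, y in [6, 13]  -> 2 point(s)
  x = 14: RHS = 4, y in [2, 17]  -> 2 point(s)
  x = 18: RHS = 16, y in [4, 15]  -> 2 point(s)
Affine points: 17. Add the point at infinity: total = 18.

#E(F_19) = 18


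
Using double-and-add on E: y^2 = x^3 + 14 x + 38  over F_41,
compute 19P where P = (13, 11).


k = 19 = 10011_2 (binary, LSB first: 11001)
Double-and-add from P = (13, 11):
  bit 0 = 1: acc = O + (13, 11) = (13, 11)
  bit 1 = 1: acc = (13, 11) + (38, 25) = (26, 26)
  bit 2 = 0: acc unchanged = (26, 26)
  bit 3 = 0: acc unchanged = (26, 26)
  bit 4 = 1: acc = (26, 26) + (17, 33) = (31, 28)

19P = (31, 28)


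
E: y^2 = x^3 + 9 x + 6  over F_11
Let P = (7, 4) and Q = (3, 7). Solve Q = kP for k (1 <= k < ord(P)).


Enumerate multiples of P until we hit Q = (3, 7):
  1P = (7, 4)
  2P = (6, 10)
  3P = (1, 4)
  4P = (3, 7)
Match found at i = 4.

k = 4


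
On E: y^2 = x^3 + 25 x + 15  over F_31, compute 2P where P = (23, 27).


Doubling: s = (3 x1^2 + a) / (2 y1)
s = (3*23^2 + 25) / (2*27) mod 31 = 0
x3 = s^2 - 2 x1 mod 31 = 0^2 - 2*23 = 16
y3 = s (x1 - x3) - y1 mod 31 = 0 * (23 - 16) - 27 = 4

2P = (16, 4)


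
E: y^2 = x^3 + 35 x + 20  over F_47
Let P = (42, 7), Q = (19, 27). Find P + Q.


P != Q, so use the chord formula.
s = (y2 - y1) / (x2 - x1) = (20) / (24) mod 47 = 40
x3 = s^2 - x1 - x2 mod 47 = 40^2 - 42 - 19 = 35
y3 = s (x1 - x3) - y1 mod 47 = 40 * (42 - 35) - 7 = 38

P + Q = (35, 38)


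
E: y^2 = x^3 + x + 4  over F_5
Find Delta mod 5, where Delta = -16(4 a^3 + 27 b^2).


4 a^3 + 27 b^2 = 4*1^3 + 27*4^2 = 4 + 432 = 436
Delta = -16 * (436) = -6976
Delta mod 5 = 4

Delta = 4 (mod 5)


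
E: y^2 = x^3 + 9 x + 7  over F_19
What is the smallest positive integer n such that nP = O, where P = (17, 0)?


Compute successive multiples of P until we hit O:
  1P = (17, 0)
  2P = O

ord(P) = 2


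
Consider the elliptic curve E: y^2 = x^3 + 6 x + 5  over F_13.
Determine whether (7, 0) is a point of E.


Check whether y^2 = x^3 + 6 x + 5 (mod 13) for (x, y) = (7, 0).
LHS: y^2 = 0^2 mod 13 = 0
RHS: x^3 + 6 x + 5 = 7^3 + 6*7 + 5 mod 13 = 0
LHS = RHS

Yes, on the curve


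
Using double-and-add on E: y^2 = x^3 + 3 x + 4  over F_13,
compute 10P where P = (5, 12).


k = 10 = 1010_2 (binary, LSB first: 0101)
Double-and-add from P = (5, 12):
  bit 0 = 0: acc unchanged = O
  bit 1 = 1: acc = O + (3, 1) = (3, 1)
  bit 2 = 0: acc unchanged = (3, 1)
  bit 3 = 1: acc = (3, 1) + (0, 11) = (11, 4)

10P = (11, 4)


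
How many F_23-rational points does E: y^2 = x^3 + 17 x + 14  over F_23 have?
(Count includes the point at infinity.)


For each x in F_23, count y with y^2 = x^3 + 17 x + 14 mod 23:
  x = 1: RHS = 9, y in [3, 20]  -> 2 point(s)
  x = 3: RHS = 0, y in [0]  -> 1 point(s)
  x = 4: RHS = 8, y in [10, 13]  -> 2 point(s)
  x = 7: RHS = 16, y in [4, 19]  -> 2 point(s)
  x = 8: RHS = 18, y in [8, 15]  -> 2 point(s)
  x = 14: RHS = 6, y in [11, 12]  -> 2 point(s)
  x = 16: RHS = 12, y in [9, 14]  -> 2 point(s)
  x = 17: RHS = 18, y in [8, 15]  -> 2 point(s)
  x = 21: RHS = 18, y in [8, 15]  -> 2 point(s)
Affine points: 17. Add the point at infinity: total = 18.

#E(F_23) = 18


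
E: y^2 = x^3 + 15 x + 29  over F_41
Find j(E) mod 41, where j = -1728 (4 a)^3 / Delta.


Delta = -16(4 a^3 + 27 b^2) mod 41 = 18
-1728 * (4 a)^3 = -1728 * (4*15)^3 mod 41 = 10
j = 10 * 18^(-1) mod 41 = 37

j = 37 (mod 41)


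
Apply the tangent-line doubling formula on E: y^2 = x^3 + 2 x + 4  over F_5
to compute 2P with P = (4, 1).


Doubling: s = (3 x1^2 + a) / (2 y1)
s = (3*4^2 + 2) / (2*1) mod 5 = 0
x3 = s^2 - 2 x1 mod 5 = 0^2 - 2*4 = 2
y3 = s (x1 - x3) - y1 mod 5 = 0 * (4 - 2) - 1 = 4

2P = (2, 4)


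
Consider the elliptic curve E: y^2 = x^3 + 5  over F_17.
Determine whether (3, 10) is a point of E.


Check whether y^2 = x^3 + 0 x + 5 (mod 17) for (x, y) = (3, 10).
LHS: y^2 = 10^2 mod 17 = 15
RHS: x^3 + 0 x + 5 = 3^3 + 0*3 + 5 mod 17 = 15
LHS = RHS

Yes, on the curve


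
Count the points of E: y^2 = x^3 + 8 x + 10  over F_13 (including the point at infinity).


For each x in F_13, count y with y^2 = x^3 + 8 x + 10 mod 13:
  x = 0: RHS = 10, y in [6, 7]  -> 2 point(s)
  x = 3: RHS = 9, y in [3, 10]  -> 2 point(s)
  x = 6: RHS = 1, y in [1, 12]  -> 2 point(s)
  x = 8: RHS = 1, y in [1, 12]  -> 2 point(s)
  x = 11: RHS = 12, y in [5, 8]  -> 2 point(s)
  x = 12: RHS = 1, y in [1, 12]  -> 2 point(s)
Affine points: 12. Add the point at infinity: total = 13.

#E(F_13) = 13


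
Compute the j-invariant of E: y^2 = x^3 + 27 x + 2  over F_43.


Delta = -16(4 a^3 + 27 b^2) mod 43 = 8
-1728 * (4 a)^3 = -1728 * (4*27)^3 mod 43 = 42
j = 42 * 8^(-1) mod 43 = 16

j = 16 (mod 43)


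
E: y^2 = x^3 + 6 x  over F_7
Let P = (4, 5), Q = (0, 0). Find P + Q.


P != Q, so use the chord formula.
s = (y2 - y1) / (x2 - x1) = (2) / (3) mod 7 = 3
x3 = s^2 - x1 - x2 mod 7 = 3^2 - 4 - 0 = 5
y3 = s (x1 - x3) - y1 mod 7 = 3 * (4 - 5) - 5 = 6

P + Q = (5, 6)


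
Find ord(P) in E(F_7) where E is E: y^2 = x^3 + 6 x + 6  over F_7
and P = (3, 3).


Compute successive multiples of P until we hit O:
  1P = (3, 3)
  2P = (5, 0)
  3P = (3, 4)
  4P = O

ord(P) = 4


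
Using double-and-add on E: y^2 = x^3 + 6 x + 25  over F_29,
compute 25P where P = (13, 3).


k = 25 = 11001_2 (binary, LSB first: 10011)
Double-and-add from P = (13, 3):
  bit 0 = 1: acc = O + (13, 3) = (13, 3)
  bit 1 = 0: acc unchanged = (13, 3)
  bit 2 = 0: acc unchanged = (13, 3)
  bit 3 = 1: acc = (13, 3) + (0, 5) = (21, 25)
  bit 4 = 1: acc = (21, 25) + (5, 21) = (23, 18)

25P = (23, 18)


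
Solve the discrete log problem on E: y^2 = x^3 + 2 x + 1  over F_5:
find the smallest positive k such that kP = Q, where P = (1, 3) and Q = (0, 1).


Enumerate multiples of P until we hit Q = (0, 1):
  1P = (1, 3)
  2P = (3, 2)
  3P = (0, 4)
  4P = (0, 1)
Match found at i = 4.

k = 4


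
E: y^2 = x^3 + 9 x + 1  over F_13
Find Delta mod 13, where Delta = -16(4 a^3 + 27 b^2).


4 a^3 + 27 b^2 = 4*9^3 + 27*1^2 = 2916 + 27 = 2943
Delta = -16 * (2943) = -47088
Delta mod 13 = 11

Delta = 11 (mod 13)


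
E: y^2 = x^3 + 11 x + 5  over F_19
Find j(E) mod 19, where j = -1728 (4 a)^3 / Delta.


Delta = -16(4 a^3 + 27 b^2) mod 19 = 4
-1728 * (4 a)^3 = -1728 * (4*11)^3 mod 19 = 7
j = 7 * 4^(-1) mod 19 = 16

j = 16 (mod 19)


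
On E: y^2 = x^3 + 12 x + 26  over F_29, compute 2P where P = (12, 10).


Doubling: s = (3 x1^2 + a) / (2 y1)
s = (3*12^2 + 12) / (2*10) mod 29 = 28
x3 = s^2 - 2 x1 mod 29 = 28^2 - 2*12 = 6
y3 = s (x1 - x3) - y1 mod 29 = 28 * (12 - 6) - 10 = 13

2P = (6, 13)


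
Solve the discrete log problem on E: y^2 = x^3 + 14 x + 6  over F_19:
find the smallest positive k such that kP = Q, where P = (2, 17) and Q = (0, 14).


Enumerate multiples of P until we hit Q = (0, 14):
  1P = (2, 17)
  2P = (5, 12)
  3P = (0, 5)
  4P = (15, 0)
  5P = (0, 14)
Match found at i = 5.

k = 5


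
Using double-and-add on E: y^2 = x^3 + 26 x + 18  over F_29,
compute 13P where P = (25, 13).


k = 13 = 1101_2 (binary, LSB first: 1011)
Double-and-add from P = (25, 13):
  bit 0 = 1: acc = O + (25, 13) = (25, 13)
  bit 1 = 0: acc unchanged = (25, 13)
  bit 2 = 1: acc = (25, 13) + (27, 25) = (13, 1)
  bit 3 = 1: acc = (13, 1) + (3, 6) = (6, 10)

13P = (6, 10)


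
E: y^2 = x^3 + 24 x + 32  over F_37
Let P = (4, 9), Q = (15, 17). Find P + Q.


P != Q, so use the chord formula.
s = (y2 - y1) / (x2 - x1) = (8) / (11) mod 37 = 31
x3 = s^2 - x1 - x2 mod 37 = 31^2 - 4 - 15 = 17
y3 = s (x1 - x3) - y1 mod 37 = 31 * (4 - 17) - 9 = 32

P + Q = (17, 32)


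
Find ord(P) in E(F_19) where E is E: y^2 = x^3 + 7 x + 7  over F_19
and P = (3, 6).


Compute successive multiples of P until we hit O:
  1P = (3, 6)
  2P = (11, 3)
  3P = (9, 1)
  4P = (4, 17)
  5P = (0, 8)
  6P = (8, 10)
  7P = (17, 17)
  8P = (16, 15)
  ... (continuing to 18P)
  18P = O

ord(P) = 18


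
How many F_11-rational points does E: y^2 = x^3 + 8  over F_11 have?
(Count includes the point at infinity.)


For each x in F_11, count y with y^2 = x^3 + 0 x + 8 mod 11:
  x = 1: RHS = 9, y in [3, 8]  -> 2 point(s)
  x = 2: RHS = 5, y in [4, 7]  -> 2 point(s)
  x = 5: RHS = 1, y in [1, 10]  -> 2 point(s)
  x = 6: RHS = 4, y in [2, 9]  -> 2 point(s)
  x = 8: RHS = 3, y in [5, 6]  -> 2 point(s)
  x = 9: RHS = 0, y in [0]  -> 1 point(s)
Affine points: 11. Add the point at infinity: total = 12.

#E(F_11) = 12


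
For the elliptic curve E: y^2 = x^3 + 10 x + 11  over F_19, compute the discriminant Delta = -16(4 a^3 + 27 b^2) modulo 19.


4 a^3 + 27 b^2 = 4*10^3 + 27*11^2 = 4000 + 3267 = 7267
Delta = -16 * (7267) = -116272
Delta mod 19 = 8

Delta = 8 (mod 19)


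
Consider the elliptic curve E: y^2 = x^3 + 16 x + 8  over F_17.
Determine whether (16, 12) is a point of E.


Check whether y^2 = x^3 + 16 x + 8 (mod 17) for (x, y) = (16, 12).
LHS: y^2 = 12^2 mod 17 = 8
RHS: x^3 + 16 x + 8 = 16^3 + 16*16 + 8 mod 17 = 8
LHS = RHS

Yes, on the curve


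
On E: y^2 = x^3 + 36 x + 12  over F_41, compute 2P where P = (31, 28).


Doubling: s = (3 x1^2 + a) / (2 y1)
s = (3*31^2 + 36) / (2*28) mod 41 = 6
x3 = s^2 - 2 x1 mod 41 = 6^2 - 2*31 = 15
y3 = s (x1 - x3) - y1 mod 41 = 6 * (31 - 15) - 28 = 27

2P = (15, 27)


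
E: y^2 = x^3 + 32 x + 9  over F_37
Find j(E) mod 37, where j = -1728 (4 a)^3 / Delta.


Delta = -16(4 a^3 + 27 b^2) mod 37 = 18
-1728 * (4 a)^3 = -1728 * (4*32)^3 mod 37 = 23
j = 23 * 18^(-1) mod 37 = 28

j = 28 (mod 37)


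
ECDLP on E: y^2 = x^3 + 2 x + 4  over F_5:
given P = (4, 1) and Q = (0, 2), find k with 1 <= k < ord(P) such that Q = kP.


Enumerate multiples of P until we hit Q = (0, 2):
  1P = (4, 1)
  2P = (2, 4)
  3P = (0, 3)
  4P = (0, 2)
Match found at i = 4.

k = 4


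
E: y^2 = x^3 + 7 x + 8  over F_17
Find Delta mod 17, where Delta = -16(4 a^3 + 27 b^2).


4 a^3 + 27 b^2 = 4*7^3 + 27*8^2 = 1372 + 1728 = 3100
Delta = -16 * (3100) = -49600
Delta mod 17 = 6

Delta = 6 (mod 17)


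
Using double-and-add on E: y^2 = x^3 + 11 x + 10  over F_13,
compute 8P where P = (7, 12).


k = 8 = 1000_2 (binary, LSB first: 0001)
Double-and-add from P = (7, 12):
  bit 0 = 0: acc unchanged = O
  bit 1 = 0: acc unchanged = O
  bit 2 = 0: acc unchanged = O
  bit 3 = 1: acc = O + (1, 3) = (1, 3)

8P = (1, 3)


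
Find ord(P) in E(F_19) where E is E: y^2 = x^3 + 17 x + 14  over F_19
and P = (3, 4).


Compute successive multiples of P until we hit O:
  1P = (3, 4)
  2P = (10, 5)
  3P = (13, 0)
  4P = (10, 14)
  5P = (3, 15)
  6P = O

ord(P) = 6


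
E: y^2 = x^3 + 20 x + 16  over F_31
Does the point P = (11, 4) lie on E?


Check whether y^2 = x^3 + 20 x + 16 (mod 31) for (x, y) = (11, 4).
LHS: y^2 = 4^2 mod 31 = 16
RHS: x^3 + 20 x + 16 = 11^3 + 20*11 + 16 mod 31 = 17
LHS != RHS

No, not on the curve


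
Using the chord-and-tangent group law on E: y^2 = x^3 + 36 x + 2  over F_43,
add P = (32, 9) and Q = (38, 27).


P != Q, so use the chord formula.
s = (y2 - y1) / (x2 - x1) = (18) / (6) mod 43 = 3
x3 = s^2 - x1 - x2 mod 43 = 3^2 - 32 - 38 = 25
y3 = s (x1 - x3) - y1 mod 43 = 3 * (32 - 25) - 9 = 12

P + Q = (25, 12)


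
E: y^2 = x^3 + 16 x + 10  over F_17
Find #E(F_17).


For each x in F_17, count y with y^2 = x^3 + 16 x + 10 mod 17:
  x = 2: RHS = 16, y in [4, 13]  -> 2 point(s)
  x = 3: RHS = 0, y in [0]  -> 1 point(s)
  x = 4: RHS = 2, y in [6, 11]  -> 2 point(s)
  x = 6: RHS = 16, y in [4, 13]  -> 2 point(s)
  x = 8: RHS = 4, y in [2, 15]  -> 2 point(s)
  x = 9: RHS = 16, y in [4, 13]  -> 2 point(s)
  x = 11: RHS = 4, y in [2, 15]  -> 2 point(s)
  x = 12: RHS = 9, y in [3, 14]  -> 2 point(s)
  x = 13: RHS = 1, y in [1, 16]  -> 2 point(s)
  x = 15: RHS = 4, y in [2, 15]  -> 2 point(s)
Affine points: 19. Add the point at infinity: total = 20.

#E(F_17) = 20


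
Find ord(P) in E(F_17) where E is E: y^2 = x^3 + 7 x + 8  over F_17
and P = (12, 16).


Compute successive multiples of P until we hit O:
  1P = (12, 16)
  2P = (8, 7)
  3P = (1, 13)
  4P = (0, 12)
  5P = (7, 14)
  6P = (7, 3)
  7P = (0, 5)
  8P = (1, 4)
  ... (continuing to 11P)
  11P = O

ord(P) = 11


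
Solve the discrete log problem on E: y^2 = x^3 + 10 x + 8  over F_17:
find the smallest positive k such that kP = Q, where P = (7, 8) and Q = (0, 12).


Enumerate multiples of P until we hit Q = (0, 12):
  1P = (7, 8)
  2P = (2, 6)
  3P = (0, 5)
  4P = (14, 6)
  5P = (11, 15)
  6P = (1, 11)
  7P = (5, 8)
  8P = (5, 9)
  9P = (1, 6)
  10P = (11, 2)
  11P = (14, 11)
  12P = (0, 12)
Match found at i = 12.

k = 12


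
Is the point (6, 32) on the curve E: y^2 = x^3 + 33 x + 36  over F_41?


Check whether y^2 = x^3 + 33 x + 36 (mod 41) for (x, y) = (6, 32).
LHS: y^2 = 32^2 mod 41 = 40
RHS: x^3 + 33 x + 36 = 6^3 + 33*6 + 36 mod 41 = 40
LHS = RHS

Yes, on the curve


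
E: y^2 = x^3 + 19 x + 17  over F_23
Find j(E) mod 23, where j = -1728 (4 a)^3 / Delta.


Delta = -16(4 a^3 + 27 b^2) mod 23 = 21
-1728 * (4 a)^3 = -1728 * (4*19)^3 mod 23 = 6
j = 6 * 21^(-1) mod 23 = 20

j = 20 (mod 23)


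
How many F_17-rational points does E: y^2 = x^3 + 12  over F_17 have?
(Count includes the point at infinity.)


For each x in F_17, count y with y^2 = x^3 + 0 x + 12 mod 17:
  x = 1: RHS = 13, y in [8, 9]  -> 2 point(s)
  x = 4: RHS = 8, y in [5, 12]  -> 2 point(s)
  x = 5: RHS = 1, y in [1, 16]  -> 2 point(s)
  x = 7: RHS = 15, y in [7, 10]  -> 2 point(s)
  x = 10: RHS = 9, y in [3, 14]  -> 2 point(s)
  x = 11: RHS = 0, y in [0]  -> 1 point(s)
  x = 13: RHS = 16, y in [4, 13]  -> 2 point(s)
  x = 14: RHS = 2, y in [6, 11]  -> 2 point(s)
  x = 15: RHS = 4, y in [2, 15]  -> 2 point(s)
Affine points: 17. Add the point at infinity: total = 18.

#E(F_17) = 18


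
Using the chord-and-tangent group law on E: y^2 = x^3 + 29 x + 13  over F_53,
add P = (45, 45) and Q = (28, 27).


P != Q, so use the chord formula.
s = (y2 - y1) / (x2 - x1) = (35) / (36) mod 53 = 26
x3 = s^2 - x1 - x2 mod 53 = 26^2 - 45 - 28 = 20
y3 = s (x1 - x3) - y1 mod 53 = 26 * (45 - 20) - 45 = 22

P + Q = (20, 22)


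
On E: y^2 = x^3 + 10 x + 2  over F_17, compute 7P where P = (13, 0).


k = 7 = 111_2 (binary, LSB first: 111)
Double-and-add from P = (13, 0):
  bit 0 = 1: acc = O + (13, 0) = (13, 0)
  bit 1 = 1: acc = (13, 0) + O = (13, 0)
  bit 2 = 1: acc = (13, 0) + O = (13, 0)

7P = (13, 0)


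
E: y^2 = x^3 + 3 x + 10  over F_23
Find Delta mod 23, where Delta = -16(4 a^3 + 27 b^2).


4 a^3 + 27 b^2 = 4*3^3 + 27*10^2 = 108 + 2700 = 2808
Delta = -16 * (2808) = -44928
Delta mod 23 = 14

Delta = 14 (mod 23)


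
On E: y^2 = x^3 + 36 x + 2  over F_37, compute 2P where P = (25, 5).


Doubling: s = (3 x1^2 + a) / (2 y1)
s = (3*25^2 + 36) / (2*5) mod 37 = 32
x3 = s^2 - 2 x1 mod 37 = 32^2 - 2*25 = 12
y3 = s (x1 - x3) - y1 mod 37 = 32 * (25 - 12) - 5 = 4

2P = (12, 4)


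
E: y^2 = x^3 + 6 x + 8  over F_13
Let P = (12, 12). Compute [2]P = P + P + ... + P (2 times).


k = 2 = 10_2 (binary, LSB first: 01)
Double-and-add from P = (12, 12):
  bit 0 = 0: acc unchanged = O
  bit 1 = 1: acc = O + (6, 0) = (6, 0)

2P = (6, 0)


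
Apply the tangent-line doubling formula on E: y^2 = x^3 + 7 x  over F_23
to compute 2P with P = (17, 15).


Doubling: s = (3 x1^2 + a) / (2 y1)
s = (3*17^2 + 7) / (2*15) mod 23 = 0
x3 = s^2 - 2 x1 mod 23 = 0^2 - 2*17 = 12
y3 = s (x1 - x3) - y1 mod 23 = 0 * (17 - 12) - 15 = 8

2P = (12, 8)


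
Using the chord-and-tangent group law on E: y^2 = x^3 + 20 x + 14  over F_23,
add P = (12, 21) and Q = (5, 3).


P != Q, so use the chord formula.
s = (y2 - y1) / (x2 - x1) = (5) / (16) mod 23 = 19
x3 = s^2 - x1 - x2 mod 23 = 19^2 - 12 - 5 = 22
y3 = s (x1 - x3) - y1 mod 23 = 19 * (12 - 22) - 21 = 19

P + Q = (22, 19)


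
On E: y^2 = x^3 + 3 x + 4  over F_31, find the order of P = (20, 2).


Compute successive multiples of P until we hit O:
  1P = (20, 2)
  2P = (1, 16)
  3P = (26, 22)
  4P = (3, 3)
  5P = (5, 19)
  6P = (15, 13)
  7P = (12, 30)
  8P = (19, 10)
  ... (continuing to 20P)
  20P = O

ord(P) = 20


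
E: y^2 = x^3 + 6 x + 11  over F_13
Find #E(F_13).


For each x in F_13, count y with y^2 = x^3 + 6 x + 11 mod 13:
  x = 3: RHS = 4, y in [2, 11]  -> 2 point(s)
  x = 5: RHS = 10, y in [6, 7]  -> 2 point(s)
  x = 6: RHS = 3, y in [4, 9]  -> 2 point(s)
  x = 8: RHS = 12, y in [5, 8]  -> 2 point(s)
  x = 9: RHS = 1, y in [1, 12]  -> 2 point(s)
  x = 11: RHS = 4, y in [2, 11]  -> 2 point(s)
  x = 12: RHS = 4, y in [2, 11]  -> 2 point(s)
Affine points: 14. Add the point at infinity: total = 15.

#E(F_13) = 15


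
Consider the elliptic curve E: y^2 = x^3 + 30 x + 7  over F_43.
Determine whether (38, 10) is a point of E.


Check whether y^2 = x^3 + 30 x + 7 (mod 43) for (x, y) = (38, 10).
LHS: y^2 = 10^2 mod 43 = 14
RHS: x^3 + 30 x + 7 = 38^3 + 30*38 + 7 mod 43 = 33
LHS != RHS

No, not on the curve


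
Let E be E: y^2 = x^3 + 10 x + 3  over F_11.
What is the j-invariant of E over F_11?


Delta = -16(4 a^3 + 27 b^2) mod 11 = 4
-1728 * (4 a)^3 = -1728 * (4*10)^3 mod 11 = 9
j = 9 * 4^(-1) mod 11 = 5

j = 5 (mod 11)


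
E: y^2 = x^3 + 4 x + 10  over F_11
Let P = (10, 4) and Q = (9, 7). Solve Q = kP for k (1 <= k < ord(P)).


Enumerate multiples of P until we hit Q = (9, 7):
  1P = (10, 4)
  2P = (5, 10)
  3P = (8, 9)
  4P = (2, 9)
  5P = (3, 4)
  6P = (9, 7)
Match found at i = 6.

k = 6


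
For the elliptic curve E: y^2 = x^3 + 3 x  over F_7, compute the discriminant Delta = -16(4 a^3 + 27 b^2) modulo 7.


4 a^3 + 27 b^2 = 4*3^3 + 27*0^2 = 108 + 0 = 108
Delta = -16 * (108) = -1728
Delta mod 7 = 1

Delta = 1 (mod 7)


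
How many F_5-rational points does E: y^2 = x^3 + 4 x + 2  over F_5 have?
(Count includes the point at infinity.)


For each x in F_5, count y with y^2 = x^3 + 4 x + 2 mod 5:
  x = 3: RHS = 1, y in [1, 4]  -> 2 point(s)
Affine points: 2. Add the point at infinity: total = 3.

#E(F_5) = 3


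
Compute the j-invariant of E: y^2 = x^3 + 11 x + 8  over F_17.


Delta = -16(4 a^3 + 27 b^2) mod 17 = 14
-1728 * (4 a)^3 = -1728 * (4*11)^3 mod 17 = 16
j = 16 * 14^(-1) mod 17 = 6

j = 6 (mod 17)


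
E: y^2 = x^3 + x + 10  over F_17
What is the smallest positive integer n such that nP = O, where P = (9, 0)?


Compute successive multiples of P until we hit O:
  1P = (9, 0)
  2P = O

ord(P) = 2


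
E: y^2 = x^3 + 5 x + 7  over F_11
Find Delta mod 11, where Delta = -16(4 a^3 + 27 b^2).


4 a^3 + 27 b^2 = 4*5^3 + 27*7^2 = 500 + 1323 = 1823
Delta = -16 * (1823) = -29168
Delta mod 11 = 4

Delta = 4 (mod 11)


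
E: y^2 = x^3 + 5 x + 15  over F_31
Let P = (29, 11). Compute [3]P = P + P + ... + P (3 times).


k = 3 = 11_2 (binary, LSB first: 11)
Double-and-add from P = (29, 11):
  bit 0 = 1: acc = O + (29, 11) = (29, 11)
  bit 1 = 1: acc = (29, 11) + (29, 20) = O

3P = O


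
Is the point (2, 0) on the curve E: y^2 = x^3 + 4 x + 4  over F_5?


Check whether y^2 = x^3 + 4 x + 4 (mod 5) for (x, y) = (2, 0).
LHS: y^2 = 0^2 mod 5 = 0
RHS: x^3 + 4 x + 4 = 2^3 + 4*2 + 4 mod 5 = 0
LHS = RHS

Yes, on the curve


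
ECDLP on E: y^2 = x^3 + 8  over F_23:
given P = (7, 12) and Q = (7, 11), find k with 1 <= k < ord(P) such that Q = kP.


Enumerate multiples of P until we hit Q = (7, 11):
  1P = (7, 12)
  2P = (21, 0)
  3P = (7, 11)
Match found at i = 3.

k = 3


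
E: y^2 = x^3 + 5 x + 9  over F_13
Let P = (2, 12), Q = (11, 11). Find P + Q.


P != Q, so use the chord formula.
s = (y2 - y1) / (x2 - x1) = (12) / (9) mod 13 = 10
x3 = s^2 - x1 - x2 mod 13 = 10^2 - 2 - 11 = 9
y3 = s (x1 - x3) - y1 mod 13 = 10 * (2 - 9) - 12 = 9

P + Q = (9, 9)


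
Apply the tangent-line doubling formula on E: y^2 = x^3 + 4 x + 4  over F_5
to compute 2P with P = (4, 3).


Doubling: s = (3 x1^2 + a) / (2 y1)
s = (3*4^2 + 4) / (2*3) mod 5 = 2
x3 = s^2 - 2 x1 mod 5 = 2^2 - 2*4 = 1
y3 = s (x1 - x3) - y1 mod 5 = 2 * (4 - 1) - 3 = 3

2P = (1, 3)


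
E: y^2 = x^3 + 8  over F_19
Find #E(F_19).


For each x in F_19, count y with y^2 = x^3 + 0 x + 8 mod 19:
  x = 1: RHS = 9, y in [3, 16]  -> 2 point(s)
  x = 2: RHS = 16, y in [4, 15]  -> 2 point(s)
  x = 3: RHS = 16, y in [4, 15]  -> 2 point(s)
  x = 5: RHS = 0, y in [0]  -> 1 point(s)
  x = 7: RHS = 9, y in [3, 16]  -> 2 point(s)
  x = 8: RHS = 7, y in [8, 11]  -> 2 point(s)
  x = 10: RHS = 1, y in [1, 18]  -> 2 point(s)
  x = 11: RHS = 9, y in [3, 16]  -> 2 point(s)
  x = 12: RHS = 7, y in [8, 11]  -> 2 point(s)
  x = 13: RHS = 1, y in [1, 18]  -> 2 point(s)
  x = 14: RHS = 16, y in [4, 15]  -> 2 point(s)
  x = 15: RHS = 1, y in [1, 18]  -> 2 point(s)
  x = 16: RHS = 0, y in [0]  -> 1 point(s)
  x = 17: RHS = 0, y in [0]  -> 1 point(s)
  x = 18: RHS = 7, y in [8, 11]  -> 2 point(s)
Affine points: 27. Add the point at infinity: total = 28.

#E(F_19) = 28


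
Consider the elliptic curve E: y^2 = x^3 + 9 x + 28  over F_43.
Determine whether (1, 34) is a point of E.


Check whether y^2 = x^3 + 9 x + 28 (mod 43) for (x, y) = (1, 34).
LHS: y^2 = 34^2 mod 43 = 38
RHS: x^3 + 9 x + 28 = 1^3 + 9*1 + 28 mod 43 = 38
LHS = RHS

Yes, on the curve


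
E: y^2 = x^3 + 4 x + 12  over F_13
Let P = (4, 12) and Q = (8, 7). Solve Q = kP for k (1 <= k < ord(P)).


Enumerate multiples of P until we hit Q = (8, 7):
  1P = (4, 12)
  2P = (5, 1)
  3P = (8, 6)
  4P = (0, 8)
  5P = (10, 8)
  6P = (11, 10)
  7P = (1, 2)
  8P = (9, 6)
  9P = (3, 5)
  10P = (3, 8)
  11P = (9, 7)
  12P = (1, 11)
  13P = (11, 3)
  14P = (10, 5)
  15P = (0, 5)
  16P = (8, 7)
Match found at i = 16.

k = 16


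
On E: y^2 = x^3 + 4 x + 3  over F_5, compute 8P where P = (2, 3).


k = 8 = 1000_2 (binary, LSB first: 0001)
Double-and-add from P = (2, 3):
  bit 0 = 0: acc unchanged = O
  bit 1 = 0: acc unchanged = O
  bit 2 = 0: acc unchanged = O
  bit 3 = 1: acc = O + (2, 2) = (2, 2)

8P = (2, 2)


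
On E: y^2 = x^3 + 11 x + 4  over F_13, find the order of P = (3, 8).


Compute successive multiples of P until we hit O:
  1P = (3, 8)
  2P = (10, 3)
  3P = (9, 0)
  4P = (10, 10)
  5P = (3, 5)
  6P = O

ord(P) = 6


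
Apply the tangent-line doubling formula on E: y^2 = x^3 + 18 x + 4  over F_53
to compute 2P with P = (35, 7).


Doubling: s = (3 x1^2 + a) / (2 y1)
s = (3*35^2 + 18) / (2*7) mod 53 = 48
x3 = s^2 - 2 x1 mod 53 = 48^2 - 2*35 = 8
y3 = s (x1 - x3) - y1 mod 53 = 48 * (35 - 8) - 7 = 17

2P = (8, 17)


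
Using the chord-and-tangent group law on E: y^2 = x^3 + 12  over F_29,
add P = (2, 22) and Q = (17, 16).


P != Q, so use the chord formula.
s = (y2 - y1) / (x2 - x1) = (23) / (15) mod 29 = 17
x3 = s^2 - x1 - x2 mod 29 = 17^2 - 2 - 17 = 9
y3 = s (x1 - x3) - y1 mod 29 = 17 * (2 - 9) - 22 = 4

P + Q = (9, 4)


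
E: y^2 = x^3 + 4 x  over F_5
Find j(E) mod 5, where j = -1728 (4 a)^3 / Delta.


Delta = -16(4 a^3 + 27 b^2) mod 5 = 4
-1728 * (4 a)^3 = -1728 * (4*4)^3 mod 5 = 2
j = 2 * 4^(-1) mod 5 = 3

j = 3 (mod 5)


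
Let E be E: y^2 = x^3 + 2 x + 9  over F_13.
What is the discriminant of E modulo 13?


4 a^3 + 27 b^2 = 4*2^3 + 27*9^2 = 32 + 2187 = 2219
Delta = -16 * (2219) = -35504
Delta mod 13 = 12

Delta = 12 (mod 13)


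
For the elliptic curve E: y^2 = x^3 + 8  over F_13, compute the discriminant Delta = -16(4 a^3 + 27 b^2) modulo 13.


4 a^3 + 27 b^2 = 4*0^3 + 27*8^2 = 0 + 1728 = 1728
Delta = -16 * (1728) = -27648
Delta mod 13 = 3

Delta = 3 (mod 13)


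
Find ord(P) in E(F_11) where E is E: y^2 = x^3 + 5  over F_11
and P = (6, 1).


Compute successive multiples of P until we hit O:
  1P = (6, 1)
  2P = (0, 4)
  3P = (8, 0)
  4P = (0, 7)
  5P = (6, 10)
  6P = O

ord(P) = 6


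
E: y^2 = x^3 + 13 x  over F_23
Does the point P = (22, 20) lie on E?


Check whether y^2 = x^3 + 13 x + 0 (mod 23) for (x, y) = (22, 20).
LHS: y^2 = 20^2 mod 23 = 9
RHS: x^3 + 13 x + 0 = 22^3 + 13*22 + 0 mod 23 = 9
LHS = RHS

Yes, on the curve


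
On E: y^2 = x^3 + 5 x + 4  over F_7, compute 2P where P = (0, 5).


k = 2 = 10_2 (binary, LSB first: 01)
Double-and-add from P = (0, 5):
  bit 0 = 0: acc unchanged = O
  bit 1 = 1: acc = O + (2, 1) = (2, 1)

2P = (2, 1)


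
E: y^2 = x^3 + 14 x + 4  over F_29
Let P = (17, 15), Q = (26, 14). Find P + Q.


P != Q, so use the chord formula.
s = (y2 - y1) / (x2 - x1) = (28) / (9) mod 29 = 16
x3 = s^2 - x1 - x2 mod 29 = 16^2 - 17 - 26 = 10
y3 = s (x1 - x3) - y1 mod 29 = 16 * (17 - 10) - 15 = 10

P + Q = (10, 10)


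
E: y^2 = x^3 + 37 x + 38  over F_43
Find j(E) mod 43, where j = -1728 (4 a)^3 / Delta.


Delta = -16(4 a^3 + 27 b^2) mod 43 = 14
-1728 * (4 a)^3 = -1728 * (4*37)^3 mod 43 = 39
j = 39 * 14^(-1) mod 43 = 12

j = 12 (mod 43)


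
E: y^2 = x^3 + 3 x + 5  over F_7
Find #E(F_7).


For each x in F_7, count y with y^2 = x^3 + 3 x + 5 mod 7:
  x = 1: RHS = 2, y in [3, 4]  -> 2 point(s)
  x = 4: RHS = 4, y in [2, 5]  -> 2 point(s)
  x = 6: RHS = 1, y in [1, 6]  -> 2 point(s)
Affine points: 6. Add the point at infinity: total = 7.

#E(F_7) = 7


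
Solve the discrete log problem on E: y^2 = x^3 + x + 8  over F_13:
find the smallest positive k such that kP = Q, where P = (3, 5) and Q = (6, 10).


Enumerate multiples of P until we hit Q = (6, 10):
  1P = (3, 5)
  2P = (6, 10)
Match found at i = 2.

k = 2


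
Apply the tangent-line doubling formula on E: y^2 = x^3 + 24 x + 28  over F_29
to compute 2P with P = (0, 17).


Doubling: s = (3 x1^2 + a) / (2 y1)
s = (3*0^2 + 24) / (2*17) mod 29 = 28
x3 = s^2 - 2 x1 mod 29 = 28^2 - 2*0 = 1
y3 = s (x1 - x3) - y1 mod 29 = 28 * (0 - 1) - 17 = 13

2P = (1, 13)


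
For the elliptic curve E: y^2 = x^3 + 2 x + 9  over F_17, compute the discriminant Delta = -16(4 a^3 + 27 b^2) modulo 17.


4 a^3 + 27 b^2 = 4*2^3 + 27*9^2 = 32 + 2187 = 2219
Delta = -16 * (2219) = -35504
Delta mod 17 = 9

Delta = 9 (mod 17)


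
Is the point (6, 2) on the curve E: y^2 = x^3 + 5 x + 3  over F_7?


Check whether y^2 = x^3 + 5 x + 3 (mod 7) for (x, y) = (6, 2).
LHS: y^2 = 2^2 mod 7 = 4
RHS: x^3 + 5 x + 3 = 6^3 + 5*6 + 3 mod 7 = 4
LHS = RHS

Yes, on the curve


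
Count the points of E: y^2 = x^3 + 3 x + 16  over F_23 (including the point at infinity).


For each x in F_23, count y with y^2 = x^3 + 3 x + 16 mod 23:
  x = 0: RHS = 16, y in [4, 19]  -> 2 point(s)
  x = 3: RHS = 6, y in [11, 12]  -> 2 point(s)
  x = 4: RHS = 0, y in [0]  -> 1 point(s)
  x = 5: RHS = 18, y in [8, 15]  -> 2 point(s)
  x = 7: RHS = 12, y in [9, 14]  -> 2 point(s)
  x = 8: RHS = 0, y in [0]  -> 1 point(s)
  x = 9: RHS = 13, y in [6, 17]  -> 2 point(s)
  x = 11: RHS = 0, y in [0]  -> 1 point(s)
  x = 12: RHS = 9, y in [3, 20]  -> 2 point(s)
  x = 15: RHS = 9, y in [3, 20]  -> 2 point(s)
  x = 17: RHS = 12, y in [9, 14]  -> 2 point(s)
  x = 19: RHS = 9, y in [3, 20]  -> 2 point(s)
  x = 20: RHS = 3, y in [7, 16]  -> 2 point(s)
  x = 21: RHS = 2, y in [5, 18]  -> 2 point(s)
  x = 22: RHS = 12, y in [9, 14]  -> 2 point(s)
Affine points: 27. Add the point at infinity: total = 28.

#E(F_23) = 28


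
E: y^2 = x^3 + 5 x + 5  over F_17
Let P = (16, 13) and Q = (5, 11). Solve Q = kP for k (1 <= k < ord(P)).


Enumerate multiples of P until we hit Q = (5, 11):
  1P = (16, 13)
  2P = (3, 8)
  3P = (7, 14)
  4P = (15, 2)
  5P = (5, 6)
  6P = (12, 5)
  7P = (10, 16)
  8P = (4, 15)
  9P = (6, 8)
  10P = (8, 8)
  11P = (8, 9)
  12P = (6, 9)
  13P = (4, 2)
  14P = (10, 1)
  15P = (12, 12)
  16P = (5, 11)
Match found at i = 16.

k = 16


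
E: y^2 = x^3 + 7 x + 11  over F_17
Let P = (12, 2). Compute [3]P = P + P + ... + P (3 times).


k = 3 = 11_2 (binary, LSB first: 11)
Double-and-add from P = (12, 2):
  bit 0 = 1: acc = O + (12, 2) = (12, 2)
  bit 1 = 1: acc = (12, 2) + (1, 11) = (2, 13)

3P = (2, 13)


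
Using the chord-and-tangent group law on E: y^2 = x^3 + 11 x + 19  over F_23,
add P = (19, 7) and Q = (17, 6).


P != Q, so use the chord formula.
s = (y2 - y1) / (x2 - x1) = (22) / (21) mod 23 = 12
x3 = s^2 - x1 - x2 mod 23 = 12^2 - 19 - 17 = 16
y3 = s (x1 - x3) - y1 mod 23 = 12 * (19 - 16) - 7 = 6

P + Q = (16, 6)


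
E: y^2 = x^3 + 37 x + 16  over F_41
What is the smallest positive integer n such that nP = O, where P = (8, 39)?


Compute successive multiples of P until we hit O:
  1P = (8, 39)
  2P = (20, 33)
  3P = (3, 20)
  4P = (10, 19)
  5P = (0, 4)
  6P = (31, 9)
  7P = (23, 18)
  8P = (30, 0)
  ... (continuing to 16P)
  16P = O

ord(P) = 16


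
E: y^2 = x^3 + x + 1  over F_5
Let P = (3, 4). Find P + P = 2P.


Doubling: s = (3 x1^2 + a) / (2 y1)
s = (3*3^2 + 1) / (2*4) mod 5 = 1
x3 = s^2 - 2 x1 mod 5 = 1^2 - 2*3 = 0
y3 = s (x1 - x3) - y1 mod 5 = 1 * (3 - 0) - 4 = 4

2P = (0, 4)


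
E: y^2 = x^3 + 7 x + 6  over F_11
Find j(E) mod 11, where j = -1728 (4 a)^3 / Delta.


Delta = -16(4 a^3 + 27 b^2) mod 11 = 6
-1728 * (4 a)^3 = -1728 * (4*7)^3 mod 11 = 4
j = 4 * 6^(-1) mod 11 = 8

j = 8 (mod 11)


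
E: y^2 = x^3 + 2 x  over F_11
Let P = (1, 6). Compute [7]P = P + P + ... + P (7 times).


k = 7 = 111_2 (binary, LSB first: 111)
Double-and-add from P = (1, 6):
  bit 0 = 1: acc = O + (1, 6) = (1, 6)
  bit 1 = 1: acc = (1, 6) + (1, 5) = O
  bit 2 = 1: acc = O + (1, 6) = (1, 6)

7P = (1, 6)


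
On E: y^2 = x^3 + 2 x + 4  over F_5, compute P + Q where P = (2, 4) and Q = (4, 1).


P != Q, so use the chord formula.
s = (y2 - y1) / (x2 - x1) = (2) / (2) mod 5 = 1
x3 = s^2 - x1 - x2 mod 5 = 1^2 - 2 - 4 = 0
y3 = s (x1 - x3) - y1 mod 5 = 1 * (2 - 0) - 4 = 3

P + Q = (0, 3)


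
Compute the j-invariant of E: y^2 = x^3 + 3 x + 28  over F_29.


Delta = -16(4 a^3 + 27 b^2) mod 29 = 15
-1728 * (4 a)^3 = -1728 * (4*3)^3 mod 29 = 1
j = 1 * 15^(-1) mod 29 = 2

j = 2 (mod 29)


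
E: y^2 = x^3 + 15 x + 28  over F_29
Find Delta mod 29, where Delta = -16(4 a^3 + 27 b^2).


4 a^3 + 27 b^2 = 4*15^3 + 27*28^2 = 13500 + 21168 = 34668
Delta = -16 * (34668) = -554688
Delta mod 29 = 24

Delta = 24 (mod 29)


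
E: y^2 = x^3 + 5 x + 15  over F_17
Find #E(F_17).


For each x in F_17, count y with y^2 = x^3 + 5 x + 15 mod 17:
  x = 0: RHS = 15, y in [7, 10]  -> 2 point(s)
  x = 1: RHS = 4, y in [2, 15]  -> 2 point(s)
  x = 2: RHS = 16, y in [4, 13]  -> 2 point(s)
  x = 7: RHS = 2, y in [6, 11]  -> 2 point(s)
  x = 12: RHS = 1, y in [1, 16]  -> 2 point(s)
  x = 13: RHS = 16, y in [4, 13]  -> 2 point(s)
  x = 16: RHS = 9, y in [3, 14]  -> 2 point(s)
Affine points: 14. Add the point at infinity: total = 15.

#E(F_17) = 15


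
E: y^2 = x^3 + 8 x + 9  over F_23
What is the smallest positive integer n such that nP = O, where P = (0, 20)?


Compute successive multiples of P until we hit O:
  1P = (0, 20)
  2P = (12, 19)
  3P = (15, 10)
  4P = (11, 18)
  5P = (5, 6)
  6P = (1, 15)
  7P = (1, 8)
  8P = (5, 17)
  ... (continuing to 13P)
  13P = O

ord(P) = 13


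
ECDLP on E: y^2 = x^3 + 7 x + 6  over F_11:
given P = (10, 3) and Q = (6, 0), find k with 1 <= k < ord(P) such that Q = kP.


Enumerate multiples of P until we hit Q = (6, 0):
  1P = (10, 3)
  2P = (6, 0)
Match found at i = 2.

k = 2


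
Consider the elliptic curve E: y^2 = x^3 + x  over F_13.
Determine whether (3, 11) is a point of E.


Check whether y^2 = x^3 + 1 x + 0 (mod 13) for (x, y) = (3, 11).
LHS: y^2 = 11^2 mod 13 = 4
RHS: x^3 + 1 x + 0 = 3^3 + 1*3 + 0 mod 13 = 4
LHS = RHS

Yes, on the curve


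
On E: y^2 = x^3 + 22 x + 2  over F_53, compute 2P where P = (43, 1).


Doubling: s = (3 x1^2 + a) / (2 y1)
s = (3*43^2 + 22) / (2*1) mod 53 = 2
x3 = s^2 - 2 x1 mod 53 = 2^2 - 2*43 = 24
y3 = s (x1 - x3) - y1 mod 53 = 2 * (43 - 24) - 1 = 37

2P = (24, 37)


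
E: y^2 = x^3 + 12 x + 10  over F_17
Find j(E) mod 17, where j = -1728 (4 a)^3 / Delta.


Delta = -16(4 a^3 + 27 b^2) mod 17 = 7
-1728 * (4 a)^3 = -1728 * (4*12)^3 mod 17 = 8
j = 8 * 7^(-1) mod 17 = 6

j = 6 (mod 17)


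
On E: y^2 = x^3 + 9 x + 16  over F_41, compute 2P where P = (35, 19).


Doubling: s = (3 x1^2 + a) / (2 y1)
s = (3*35^2 + 9) / (2*19) mod 41 = 2
x3 = s^2 - 2 x1 mod 41 = 2^2 - 2*35 = 16
y3 = s (x1 - x3) - y1 mod 41 = 2 * (35 - 16) - 19 = 19

2P = (16, 19)


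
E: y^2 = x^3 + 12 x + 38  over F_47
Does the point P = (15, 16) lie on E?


Check whether y^2 = x^3 + 12 x + 38 (mod 47) for (x, y) = (15, 16).
LHS: y^2 = 16^2 mod 47 = 21
RHS: x^3 + 12 x + 38 = 15^3 + 12*15 + 38 mod 47 = 21
LHS = RHS

Yes, on the curve


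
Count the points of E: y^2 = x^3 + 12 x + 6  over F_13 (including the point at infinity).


For each x in F_13, count y with y^2 = x^3 + 12 x + 6 mod 13:
  x = 2: RHS = 12, y in [5, 8]  -> 2 point(s)
  x = 3: RHS = 4, y in [2, 11]  -> 2 point(s)
  x = 4: RHS = 1, y in [1, 12]  -> 2 point(s)
  x = 5: RHS = 9, y in [3, 10]  -> 2 point(s)
  x = 7: RHS = 4, y in [2, 11]  -> 2 point(s)
  x = 8: RHS = 3, y in [4, 9]  -> 2 point(s)
  x = 11: RHS = 0, y in [0]  -> 1 point(s)
Affine points: 13. Add the point at infinity: total = 14.

#E(F_13) = 14
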